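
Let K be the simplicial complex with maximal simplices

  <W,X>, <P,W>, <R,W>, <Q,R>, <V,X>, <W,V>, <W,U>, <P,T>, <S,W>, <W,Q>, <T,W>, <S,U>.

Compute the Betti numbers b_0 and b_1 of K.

Fix the vertex order P < Q < R < S < T < U < V < W < X and write every simplex with vertices in increasing order. Then dim K = 1 and the simplices of K are:

  0-simplices (9): P, Q, R, S, T, U, V, W, X
  1-simplices (12): PT, PW, QR, QW, RW, SU, SW, TW, UW, VW, VX, WX

giving chain groups C_0 ≅ Z^9, C_1 ≅ Z^12.

Boundary ∂_1: C_1 → C_0 sends each edge [p,q] (with p < q) to q − p. For instance
  ∂PT = T − P.
This gives a 9×12 integer matrix of rank 8; reducing to Smith normal form yields diagonal entries (1,1,1,1,1,1,1,1).

Computing H_k = (kernel of ∂_k) / (image of ∂_{k+1}):

  H_0: rank C_0 − rank ∂_1 = 9 − 8 = 1, and the invariant factors of ∂_1 are all 1, so H_0 ≅ Z.
  H_1: rank ker ∂_1 − rank ∂_2 = (12 − 8) − 0 = 4, and there is no ∂_2, so H_1 ≅ Z^4.

Hence the Betti numbers are b_0 = 1, b_1 = 4.

b_0 = 1, b_1 = 4.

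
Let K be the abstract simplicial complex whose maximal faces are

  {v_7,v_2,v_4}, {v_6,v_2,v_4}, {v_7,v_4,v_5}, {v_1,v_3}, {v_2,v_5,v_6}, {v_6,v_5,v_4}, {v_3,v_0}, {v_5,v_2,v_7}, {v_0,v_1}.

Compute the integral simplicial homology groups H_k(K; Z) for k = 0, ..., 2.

H_0 ≅ Z^2,  H_1 ≅ Z,  H_2 ≅ Z.

Order the vertices as v_0 < v_1 < v_2 < v_3 < v_4 < v_5 < v_6 < v_7. Listing each simplex with vertices in this order, K has dimension 2 with simplices:

  0-simplices (8): [v_0], [v_1], [v_2], [v_3], [v_4], [v_5], [v_6], [v_7]
  1-simplices (12): [v_0,v_1], [v_0,v_3], [v_1,v_3], [v_2,v_4], [v_2,v_5], [v_2,v_6], [v_2,v_7], [v_4,v_5], [v_4,v_6], [v_4,v_7], [v_5,v_6], [v_5,v_7]
  2-simplices (6): [v_2,v_4,v_6], [v_2,v_4,v_7], [v_2,v_5,v_6], [v_2,v_5,v_7], [v_4,v_5,v_6], [v_4,v_5,v_7]

giving chain groups C_0 ≅ Z^8, C_1 ≅ Z^12, C_2 ≅ Z^6.

Boundary ∂_1: C_1 → C_0 sends each edge [p,q] (with p < q) to q − p.
As a 8×12 matrix over Z this has rank 6, with invariant factors (1,1,1,1,1,1).

∂_2: C_2 → C_1 maps a triangle to the signed sum of its edges. For instance
  ∂[v_2,v_4,v_7] = [v_4,v_7] − [v_2,v_7] + [v_2,v_4],
  ∂[v_4,v_5,v_6] = [v_5,v_6] − [v_4,v_6] + [v_4,v_5].
This gives a 12×6 integer matrix of rank 5; reducing to Smith normal form yields diagonal entries (1,1,1,1,1).

Now H_k = ker ∂_k / im ∂_{k+1}, so:

  H_0: rank C_0 − rank ∂_1 = 8 − 6 = 2, and the invariant factors of ∂_1 are all 1, so H_0 ≅ Z^2.
  H_1: rank ker ∂_1 − rank ∂_2 = (12 − 6) − 5 = 1, and the invariant factors of ∂_2 are all 1, so H_1 ≅ Z.
  H_2: rank ker ∂_2 − rank ∂_3 = (6 − 5) − 0 = 1, and there is no ∂_3, so H_2 ≅ Z.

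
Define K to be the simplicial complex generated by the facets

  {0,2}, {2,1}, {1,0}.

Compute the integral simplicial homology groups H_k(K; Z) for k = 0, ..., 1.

K has 3 vertices, 3 edges.
rank ∂_0 = 0, rank ∂_1 = 2 ⇒ b_0 = 3 − 0 − 2 = 1; all invariant factors of ∂_1 are 1 so no torsion. So H_0 ≅ Z.
rank ∂_1 = 2, rank ∂_2 = 0 ⇒ b_1 = 3 − 2 − 0 = 1. So H_1 ≅ Z.

H_0 ≅ Z,  H_1 ≅ Z.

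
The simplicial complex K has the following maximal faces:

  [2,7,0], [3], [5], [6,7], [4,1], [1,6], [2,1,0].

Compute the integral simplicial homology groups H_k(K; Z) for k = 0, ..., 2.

H_0 = Z^3,  H_1 = Z,  H_2 = 0.

Fix the vertex order 0 < 1 < 2 < 3 < 4 < 5 < 6 < 7 and write every simplex with vertices in increasing order. Then dim K = 2 and the simplices of K are:

  0-simplices (8): [0], [1], [2], [3], [4], [5], [6], [7]
  1-simplices (8): [0,1], [0,2], [0,7], [1,2], [1,4], [1,6], [2,7], [6,7]
  2-simplices (2): [0,1,2], [0,2,7]

so the chain groups are C_0 ≅ Z^8, C_1 ≅ Z^8, C_2 ≅ Z^2.

The boundary map ∂_1: C_1 → C_0 maps an edge to its endpoints' difference, ∂[p,q] = q − p.
The 8×8 boundary matrix has rank 5 and Smith normal form diag(1,1,1,1,1).

Boundary ∂_2: C_2 → C_1 sends each 2-simplex [p,q,r] to [q,r] − [p,r] + [p,q]. For instance
  ∂[0,2,7] = [2,7] − [0,7] + [0,2],
  ∂[0,1,2] = [1,2] − [0,2] + [0,1].
As a 8×2 matrix over Z this has rank 2, with invariant factors (1,1).

Computing H_k = (kernel of ∂_k) / (image of ∂_{k+1}):

  H_0: rank C_0 − rank ∂_1 = 8 − 5 = 3, and the invariant factors of ∂_1 are all 1, so H_0 ≅ Z^3.
  H_1: rank ker ∂_1 − rank ∂_2 = (8 − 5) − 2 = 1, and the invariant factors of ∂_2 are all 1, so H_1 ≅ Z.
  H_2: rank ker ∂_2 − rank ∂_3 = (2 − 2) − 0 = 0, and there is no ∂_3, so H_2 ≅ 0.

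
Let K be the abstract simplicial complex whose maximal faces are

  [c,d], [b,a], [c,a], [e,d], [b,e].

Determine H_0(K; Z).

H_0 ≅ Z.

Order the vertices as a < b < c < d < e. Listing each simplex with vertices in this order, K has dimension 1 with simplices:

  0-simplices (5): a, b, c, d, e
  1-simplices (5): ab, ac, be, cd, de

Hence C_0 ≅ Z^5, C_1 ≅ Z^5.

Boundary ∂_1: C_1 → C_0 maps an edge to its endpoints' difference, ∂[p,q] = q − p.
As a 5×5 matrix over Z this has rank 4, with invariant factors (1,1,1,1).

Now H_k = ker ∂_k / im ∂_{k+1}, so:

  H_0: rank C_0 − rank ∂_1 = 5 − 4 = 1, and the invariant factors of ∂_1 are all 1, so H_0 = Z.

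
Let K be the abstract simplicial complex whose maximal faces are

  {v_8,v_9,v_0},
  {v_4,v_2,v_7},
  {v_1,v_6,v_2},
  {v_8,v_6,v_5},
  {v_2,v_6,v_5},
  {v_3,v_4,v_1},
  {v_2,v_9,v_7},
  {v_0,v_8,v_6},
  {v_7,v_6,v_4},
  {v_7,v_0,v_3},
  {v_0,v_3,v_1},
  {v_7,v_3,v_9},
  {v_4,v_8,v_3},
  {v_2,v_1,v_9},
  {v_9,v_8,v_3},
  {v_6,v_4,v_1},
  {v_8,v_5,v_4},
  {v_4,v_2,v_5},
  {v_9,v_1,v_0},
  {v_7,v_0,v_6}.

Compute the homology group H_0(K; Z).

Take the total order v_0 < v_1 < v_2 < v_3 < v_4 < v_5 < v_6 < v_7 < v_8 < v_9 on the vertex set. Then K (dimension 2) consists of the simplices:

  0-simplices (10): [v_0], [v_1], [v_2], [v_3], [v_4], [v_5], [v_6], [v_7], [v_8], [v_9]
  1-simplices (30): (30 of them)
  2-simplices (20): (20 of them)

giving chain groups C_0 ≅ Z^10, C_1 ≅ Z^30, C_2 ≅ Z^20.

Boundary ∂_1: C_1 → C_0 is given by ∂[p,q] = [q] − [p]. For instance
  ∂[v_6,v_7] = [v_7] − [v_6].
The 10×30 boundary matrix has rank 9 and Smith normal form diag(1,1,1,1,1,1,1,1,1).

The boundary map ∂_2: C_2 → C_1 acts by ∂[p,q,r] = [q,r] − [p,r] + [p,q]. For instance
  ∂[v_1,v_2,v_9] = [v_2,v_9] − [v_1,v_9] + [v_1,v_2],
  ∂[v_1,v_3,v_4] = [v_3,v_4] − [v_1,v_4] + [v_1,v_3].
The resulting 30×20 matrix has rank 20, and its Smith normal form has invariant factors (1,1,1,1,1,1,1,1,1,1,1,1,1,1,1,1,1,1,1,2).

From H_k ≅ ker(∂_k) / im(∂_{k+1}) we obtain:

  H_0: rank C_0 − rank ∂_1 = 10 − 9 = 1, and the invariant factors of ∂_1 are all 1, so H_0 ≅ Z.

H_0 = Z.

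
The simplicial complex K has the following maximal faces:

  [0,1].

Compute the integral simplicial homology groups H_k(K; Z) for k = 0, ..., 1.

K has 2 vertices, 1 edge.
rank ∂_0 = 0, rank ∂_1 = 1 ⇒ b_0 = 2 − 0 − 1 = 1; all invariant factors of ∂_1 are 1 so no torsion. So H_0 ≅ Z.
rank ∂_1 = 1, rank ∂_2 = 0 ⇒ b_1 = 1 − 1 − 0 = 0. So H_1 ≅ 0.

H_0 ≅ Z,  H_1 = 0.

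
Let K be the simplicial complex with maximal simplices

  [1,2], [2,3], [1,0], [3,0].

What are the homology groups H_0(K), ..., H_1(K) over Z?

H_0 = Z,  H_1 = Z.

Take the total order 0 < 1 < 2 < 3 on the vertex set. Then K (dimension 1) consists of the simplices:

  0-simplices (4): [0], [1], [2], [3]
  1-simplices (4): [0,1], [0,3], [1,2], [2,3]

Hence C_0 ≅ Z^4, C_1 ≅ Z^4.

Boundary ∂_1: C_1 → C_0 maps an edge to its endpoints' difference, ∂[p,q] = q − p.
This gives a 4×4 integer matrix of rank 3; reducing to Smith normal form yields diagonal entries (1,1,1).

Reading off H_k = ker ∂_k / im ∂_{k+1}:

  H_0: rank C_0 − rank ∂_1 = 4 − 3 = 1, and the invariant factors of ∂_1 are all 1, so H_0 = Z.
  H_1: rank ker ∂_1 − rank ∂_2 = (4 − 3) − 0 = 1, and there is no ∂_2, so H_1 = Z.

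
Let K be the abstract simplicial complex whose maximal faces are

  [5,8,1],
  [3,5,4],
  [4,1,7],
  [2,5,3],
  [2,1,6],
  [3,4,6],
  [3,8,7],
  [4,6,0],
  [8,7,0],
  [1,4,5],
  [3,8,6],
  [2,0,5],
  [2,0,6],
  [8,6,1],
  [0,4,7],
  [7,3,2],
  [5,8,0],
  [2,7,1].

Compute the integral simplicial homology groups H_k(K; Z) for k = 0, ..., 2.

H_0 = Z,  H_1 = Z^2,  H_2 = Z.

We work with the vertex ordering 0 < 1 < 2 < 3 < 4 < 5 < 6 < 7 < 8. The simplices of K, each written with vertices in increasing order, are:

  0-simplices (9): [0], [1], [2], [3], [4], [5], [6], [7], [8]
  1-simplices (27): (27 of them)
  2-simplices (18): [0,2,5], [0,2,6], [0,4,6], [0,4,7], [0,5,8], [0,7,8], [1,2,6], [1,2,7], [1,4,5], [1,4,7], [1,5,8], [1,6,8], [2,3,5], [2,3,7], [3,4,5], [3,4,6], [3,6,8], [3,7,8]

so the chain groups are C_0 ≅ Z^9, C_1 ≅ Z^27, C_2 ≅ Z^18.

Boundary ∂_1: C_1 → C_0 maps an edge to its endpoints' difference, ∂[p,q] = q − p.
As a 9×27 matrix over Z this has rank 8, with invariant factors (1,1,1,1,1,1,1,1).

Boundary ∂_2: C_2 → C_1 sends each 2-simplex [p,q,r] to [q,r] − [p,r] + [p,q]. For instance
  ∂[1,5,8] = [5,8] − [1,8] + [1,5],
  ∂[1,4,7] = [4,7] − [1,7] + [1,4].
This gives a 27×18 integer matrix of rank 17; reducing to Smith normal form yields diagonal entries (1,1,1,1,1,1,1,1,1,1,1,1,1,1,1,1,1).

Computing H_k = (kernel of ∂_k) / (image of ∂_{k+1}):

  H_0: rank C_0 − rank ∂_1 = 9 − 8 = 1, and the invariant factors of ∂_1 are all 1, so H_0 ≅ Z.
  H_1: rank ker ∂_1 − rank ∂_2 = (27 − 8) − 17 = 2, and the invariant factors of ∂_2 are all 1, so H_1 ≅ Z^2.
  H_2: rank ker ∂_2 − rank ∂_3 = (18 − 17) − 0 = 1, and there is no ∂_3, so H_2 ≅ Z.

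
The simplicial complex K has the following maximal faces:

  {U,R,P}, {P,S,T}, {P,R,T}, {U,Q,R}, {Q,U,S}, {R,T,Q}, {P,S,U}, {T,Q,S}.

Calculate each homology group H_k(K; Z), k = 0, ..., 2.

H_0 = Z,  H_1 = 0,  H_2 = Z.

Order the vertices as P < Q < R < S < T < U. Listing each simplex with vertices in this order, K has dimension 2 with simplices:

  0-simplices (6): P, Q, R, S, T, U
  1-simplices (12): PR, PS, PT, PU, QR, QS, QT, QU, RT, RU, ST, SU
  2-simplices (8): PRT, PRU, PST, PSU, QRT, QRU, QST, QSU

giving chain groups C_0 ≅ Z^6, C_1 ≅ Z^12, C_2 ≅ Z^8.

The boundary map ∂_1: C_1 → C_0 maps an edge to its endpoints' difference, ∂[p,q] = q − p. For instance
  ∂QT = T − Q.
As a 6×12 matrix over Z this has rank 5, with invariant factors (1,1,1,1,1).

The boundary map ∂_2: C_2 → C_1 acts by ∂[p,q,r] = [q,r] − [p,r] + [p,q]. For instance
  ∂QSU = SU − QU + QS,
  ∂PSU = SU − PU + PS.
The resulting 12×8 matrix has rank 7, and its Smith normal form has invariant factors (1,1,1,1,1,1,1).

Reading off H_k = ker ∂_k / im ∂_{k+1}:

  H_0: rank C_0 − rank ∂_1 = 6 − 5 = 1, and the invariant factors of ∂_1 are all 1, so H_0 ≅ Z.
  H_1: rank ker ∂_1 − rank ∂_2 = (12 − 5) − 7 = 0, and the invariant factors of ∂_2 are all 1, so H_1 ≅ 0.
  H_2: rank ker ∂_2 − rank ∂_3 = (8 − 7) − 0 = 1, and there is no ∂_3, so H_2 ≅ Z.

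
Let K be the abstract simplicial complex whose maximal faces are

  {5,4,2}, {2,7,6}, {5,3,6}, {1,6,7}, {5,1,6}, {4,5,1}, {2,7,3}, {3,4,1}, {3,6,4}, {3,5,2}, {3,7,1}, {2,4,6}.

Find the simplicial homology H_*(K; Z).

Take the total order 1 < 2 < 3 < 4 < 5 < 6 < 7 on the vertex set. Then K (dimension 2) consists of the simplices:

  0-simplices (7): [1], [2], [3], [4], [5], [6], [7]
  1-simplices (18): [1,3], [1,4], [1,5], [1,6], [1,7], [2,3], [2,4], [2,5], [2,6], [2,7], [3,4], [3,5], [3,6], [3,7], [4,5], [4,6], [5,6], [6,7]
  2-simplices (12): [1,3,4], [1,3,7], [1,4,5], [1,5,6], [1,6,7], [2,3,5], [2,3,7], [2,4,5], [2,4,6], [2,6,7], [3,4,6], [3,5,6]

Hence C_0 ≅ Z^7, C_1 ≅ Z^18, C_2 ≅ Z^12.

The boundary map ∂_1: C_1 → C_0 is given by ∂[p,q] = [q] − [p]. For instance
  ∂[5,6] = [6] − [5].
As a 7×18 matrix over Z this has rank 6, with invariant factors (1,1,1,1,1,1).

Boundary ∂_2: C_2 → C_1 sends each 2-simplex [p,q,r] to [q,r] − [p,r] + [p,q]. For instance
  ∂[2,3,7] = [3,7] − [2,7] + [2,3],
  ∂[2,6,7] = [6,7] − [2,7] + [2,6].
The 18×12 boundary matrix has rank 12 and Smith normal form diag(1,1,1,1,1,1,1,1,1,1,1,2).

Reading off H_k = ker ∂_k / im ∂_{k+1}:

  H_0: rank C_0 − rank ∂_1 = 7 − 6 = 1, and the invariant factors of ∂_1 are all 1, so H_0 = Z.
  H_1: rank ker ∂_1 − rank ∂_2 = (18 − 6) − 12 = 0, and ∂_2 has invariant factor 2 > 1, so H_1 = Z/2.
  H_2: rank ker ∂_2 − rank ∂_3 = (12 − 12) − 0 = 0, and there is no ∂_3, so H_2 = 0.

(K is a triangulation of the real projective plane RP^2.)

H_0 ≅ Z,  H_1 ≅ Z/2,  H_2 = 0.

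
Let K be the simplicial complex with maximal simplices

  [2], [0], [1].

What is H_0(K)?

H_0 ≅ Z^3.

Order the vertices as 0 < 1 < 2. Listing each simplex with vertices in this order, K has dimension 0 with simplices:

  0-simplices (3): [0], [1], [2]

Hence C_0 ≅ Z^3.

From H_k ≅ ker(∂_k) / im(∂_{k+1}) we obtain:

  H_0: rank C_0 − rank ∂_1 = 3 − 0 = 3, and there is no ∂_1, so H_0 = Z^3.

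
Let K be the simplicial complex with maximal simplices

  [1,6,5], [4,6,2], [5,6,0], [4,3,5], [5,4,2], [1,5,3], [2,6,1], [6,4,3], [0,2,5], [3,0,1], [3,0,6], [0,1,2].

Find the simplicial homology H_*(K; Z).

H_0 ≅ Z,  H_1 ≅ Z/2Z,  H_2 = 0.

Order the vertices as 0 < 1 < 2 < 3 < 4 < 5 < 6. Listing each simplex with vertices in this order, K has dimension 2 with simplices:

  0-simplices (7): [0], [1], [2], [3], [4], [5], [6]
  1-simplices (18): [0,1], [0,2], [0,3], [0,5], [0,6], [1,2], [1,3], [1,5], [1,6], [2,4], [2,5], [2,6], [3,4], [3,5], [3,6], [4,5], [4,6], [5,6]
  2-simplices (12): [0,1,2], [0,1,3], [0,2,5], [0,3,6], [0,5,6], [1,2,6], [1,3,5], [1,5,6], [2,4,5], [2,4,6], [3,4,5], [3,4,6]

giving chain groups C_0 ≅ Z^7, C_1 ≅ Z^18, C_2 ≅ Z^12.

∂_1: C_1 → C_0 is given by ∂[p,q] = [q] − [p].
The 7×18 boundary matrix has rank 6 and Smith normal form diag(1,1,1,1,1,1).

The boundary map ∂_2: C_2 → C_1 maps a triangle to the signed sum of its edges. For instance
  ∂[1,2,6] = [2,6] − [1,6] + [1,2],
  ∂[2,4,6] = [4,6] − [2,6] + [2,4].
The 18×12 boundary matrix has rank 12 and Smith normal form diag(1,1,1,1,1,1,1,1,1,1,1,2).

Now H_k = ker ∂_k / im ∂_{k+1}, so:

  H_0: rank C_0 − rank ∂_1 = 7 − 6 = 1, and the invariant factors of ∂_1 are all 1, so H_0 ≅ Z.
  H_1: rank ker ∂_1 − rank ∂_2 = (18 − 6) − 12 = 0, and ∂_2 has invariant factor 2 > 1, so H_1 ≅ Z/2Z.
  H_2: rank ker ∂_2 − rank ∂_3 = (12 − 12) − 0 = 0, and there is no ∂_3, so H_2 ≅ 0.

(K is a triangulation of the real projective plane RP^2.)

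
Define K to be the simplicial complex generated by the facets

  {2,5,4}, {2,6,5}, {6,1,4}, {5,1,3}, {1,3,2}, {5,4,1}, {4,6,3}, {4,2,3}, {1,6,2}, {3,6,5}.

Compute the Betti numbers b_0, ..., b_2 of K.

We work with the vertex ordering 1 < 2 < 3 < 4 < 5 < 6. The simplices of K, each written with vertices in increasing order, are:

  0-simplices (6): [1], [2], [3], [4], [5], [6]
  1-simplices (15): [1,2], [1,3], [1,4], [1,5], [1,6], [2,3], [2,4], [2,5], [2,6], [3,4], [3,5], [3,6], [4,5], [4,6], [5,6]
  2-simplices (10): [1,2,3], [1,2,6], [1,3,5], [1,4,5], [1,4,6], [2,3,4], [2,4,5], [2,5,6], [3,4,6], [3,5,6]

Hence C_0 ≅ Z^6, C_1 ≅ Z^15, C_2 ≅ Z^10.

The boundary map ∂_1: C_1 → C_0 maps an edge to its endpoints' difference, ∂[p,q] = q − p.
The resulting 6×15 matrix has rank 5, and its Smith normal form has invariant factors (1,1,1,1,1).

Boundary ∂_2: C_2 → C_1 sends each 2-simplex [p,q,r] to [q,r] − [p,r] + [p,q]. For instance
  ∂[1,4,6] = [4,6] − [1,6] + [1,4],
  ∂[2,4,5] = [4,5] − [2,5] + [2,4].
This gives a 15×10 integer matrix of rank 10; reducing to Smith normal form yields diagonal entries (1,1,1,1,1,1,1,1,1,2).

Computing H_k = (kernel of ∂_k) / (image of ∂_{k+1}):

  H_0: rank C_0 − rank ∂_1 = 6 − 5 = 1, and the invariant factors of ∂_1 are all 1, so H_0 = Z.
  H_1: rank ker ∂_1 − rank ∂_2 = (15 − 5) − 10 = 0, and ∂_2 has invariant factor 2 > 1, so H_1 = Z/2Z.
  H_2: rank ker ∂_2 − rank ∂_3 = (10 − 10) − 0 = 0, and there is no ∂_3, so H_2 = 0.

As a check, the Euler characteristic is 6 − 15 + 10 = 1, which agrees with 1 − 0 + 0 = 1.

Hence the Betti numbers are b_0 = 1, b_1 = 0, b_2 = 0.

b_0 = 1, b_1 = 0, b_2 = 0.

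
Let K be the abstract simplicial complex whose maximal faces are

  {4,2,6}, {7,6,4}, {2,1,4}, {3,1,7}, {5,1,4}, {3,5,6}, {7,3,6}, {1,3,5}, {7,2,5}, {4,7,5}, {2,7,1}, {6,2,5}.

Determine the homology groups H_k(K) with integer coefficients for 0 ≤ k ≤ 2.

K has 7 vertices, 18 edges, 12 triangles.
rank ∂_0 = 0, rank ∂_1 = 6 ⇒ b_0 = 7 − 0 − 6 = 1; all invariant factors of ∂_1 are 1 so no torsion. So H_0 = Z.
rank ∂_1 = 6, rank ∂_2 = 12 ⇒ b_1 = 18 − 6 − 12 = 0; ∂_2 has invariant factor(s) [2] giving torsion. So H_1 = Z/2.
rank ∂_2 = 12, rank ∂_3 = 0 ⇒ b_2 = 12 − 12 − 0 = 0. So H_2 = 0.

H_0 ≅ Z,  H_1 ≅ Z/2,  H_2 = 0.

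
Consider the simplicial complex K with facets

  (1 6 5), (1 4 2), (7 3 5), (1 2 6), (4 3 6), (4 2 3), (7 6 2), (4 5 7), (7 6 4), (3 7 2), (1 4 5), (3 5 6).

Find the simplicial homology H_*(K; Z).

Take the total order 1 < 2 < 3 < 4 < 5 < 6 < 7 on the vertex set. Then K (dimension 2) consists of the simplices:

  0-simplices (7): [1], [2], [3], [4], [5], [6], [7]
  1-simplices (18): [1,2], [1,4], [1,5], [1,6], [2,3], [2,4], [2,6], [2,7], [3,4], [3,5], [3,6], [3,7], [4,5], [4,6], [4,7], [5,6], [5,7], [6,7]
  2-simplices (12): [1,2,4], [1,2,6], [1,4,5], [1,5,6], [2,3,4], [2,3,7], [2,6,7], [3,4,6], [3,5,6], [3,5,7], [4,5,7], [4,6,7]

so the chain groups are C_0 ≅ Z^7, C_1 ≅ Z^18, C_2 ≅ Z^12.

The boundary map ∂_1: C_1 → C_0 sends each edge [p,q] (with p < q) to q − p. For instance
  ∂[1,6] = [6] − [1].
The resulting 7×18 matrix has rank 6, and its Smith normal form has invariant factors (1,1,1,1,1,1).

The boundary map ∂_2: C_2 → C_1 acts by ∂[p,q,r] = [q,r] − [p,r] + [p,q]. For instance
  ∂[1,5,6] = [5,6] − [1,6] + [1,5],
  ∂[4,6,7] = [6,7] − [4,7] + [4,6].
As a 18×12 matrix over Z this has rank 12, with invariant factors (1,1,1,1,1,1,1,1,1,1,1,2).

Now H_k = ker ∂_k / im ∂_{k+1}, so:

  H_0: rank C_0 − rank ∂_1 = 7 − 6 = 1, and the invariant factors of ∂_1 are all 1, so H_0 ≅ Z.
  H_1: rank ker ∂_1 − rank ∂_2 = (18 − 6) − 12 = 0, and ∂_2 has invariant factor 2 > 1, so H_1 ≅ Z/2.
  H_2: rank ker ∂_2 − rank ∂_3 = (12 − 12) − 0 = 0, and there is no ∂_3, so H_2 ≅ 0.

H_0 = Z,  H_1 = Z/2,  H_2 = 0.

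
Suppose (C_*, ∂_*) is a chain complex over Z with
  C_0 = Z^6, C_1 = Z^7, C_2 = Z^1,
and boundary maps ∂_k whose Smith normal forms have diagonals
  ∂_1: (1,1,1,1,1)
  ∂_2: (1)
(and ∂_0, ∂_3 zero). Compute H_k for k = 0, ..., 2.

H_0: b_0 = 6 − 0 − 5 = 1; torsion from ∂_1 factors > 1: none. So H_0 = Z.
H_1: b_1 = 7 − 5 − 1 = 1; torsion from ∂_2 factors > 1: none. So H_1 = Z.
H_2: b_2 = 1 − 1 − 0 = 0; torsion from ∂_3 factors > 1: none. So H_2 = 0.

H_0 = Z,  H_1 = Z,  H_2 = 0.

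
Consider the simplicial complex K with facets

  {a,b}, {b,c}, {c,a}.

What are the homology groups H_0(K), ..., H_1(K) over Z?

H_0 = Z,  H_1 = Z.

Order the vertices as a < b < c. Listing each simplex with vertices in this order, K has dimension 1 with simplices:

  0-simplices (3): a, b, c
  1-simplices (3): ab, ac, bc

so the chain groups are C_0 ≅ Z^3, C_1 ≅ Z^3.

The boundary map ∂_1: C_1 → C_0 maps an edge to its endpoints' difference, ∂[p,q] = q − p. For instance
  ∂ac = c − a.
This gives a 3×3 integer matrix of rank 2; reducing to Smith normal form yields diagonal entries (1,1).

Computing H_k = (kernel of ∂_k) / (image of ∂_{k+1}):

  H_0: rank C_0 − rank ∂_1 = 3 − 2 = 1, and the invariant factors of ∂_1 are all 1, so H_0 ≅ Z.
  H_1: rank ker ∂_1 − rank ∂_2 = (3 − 2) − 0 = 1, and there is no ∂_2, so H_1 ≅ Z.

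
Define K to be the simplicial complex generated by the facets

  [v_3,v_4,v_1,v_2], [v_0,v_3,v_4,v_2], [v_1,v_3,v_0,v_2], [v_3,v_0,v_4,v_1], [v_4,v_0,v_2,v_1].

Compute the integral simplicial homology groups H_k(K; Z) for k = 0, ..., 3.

Take the total order v_0 < v_1 < v_2 < v_3 < v_4 on the vertex set. Then K (dimension 3) consists of the simplices:

  0-simplices (5): [v_0], [v_1], [v_2], [v_3], [v_4]
  1-simplices (10): [v_0,v_1], [v_0,v_2], [v_0,v_3], [v_0,v_4], [v_1,v_2], [v_1,v_3], [v_1,v_4], [v_2,v_3], [v_2,v_4], [v_3,v_4]
  2-simplices (10): [v_0,v_1,v_2], [v_0,v_1,v_3], [v_0,v_1,v_4], [v_0,v_2,v_3], [v_0,v_2,v_4], [v_0,v_3,v_4], [v_1,v_2,v_3], [v_1,v_2,v_4], [v_1,v_3,v_4], [v_2,v_3,v_4]
  3-simplices (5): [v_0,v_1,v_2,v_3], [v_0,v_1,v_2,v_4], [v_0,v_1,v_3,v_4], [v_0,v_2,v_3,v_4], [v_1,v_2,v_3,v_4]

so the chain groups are C_0 ≅ Z^5, C_1 ≅ Z^10, C_2 ≅ Z^10, C_3 ≅ Z^5.

∂_1: C_1 → C_0 sends each edge [p,q] (with p < q) to q − p.
As a 5×10 matrix over Z this has rank 4, with invariant factors (1,1,1,1).

The boundary map ∂_2: C_2 → C_1 acts by ∂[p,q,r] = [q,r] − [p,r] + [p,q]. For instance
  ∂[v_0,v_3,v_4] = [v_3,v_4] − [v_0,v_4] + [v_0,v_3],
  ∂[v_2,v_3,v_4] = [v_3,v_4] − [v_2,v_4] + [v_2,v_3].
The 10×10 boundary matrix has rank 6 and Smith normal form diag(1,1,1,1,1,1).

Boundary ∂_3: C_3 → C_2 sends each 3-simplex σ to the alternating sum Σ_i (−1)^i (σ with its i-th vertex removed). For instance
  ∂[v_0,v_1,v_2,v_4] = [v_1,v_2,v_4] − [v_0,v_2,v_4] + [v_0,v_1,v_4] − [v_0,v_1,v_2],
  ∂[v_1,v_2,v_3,v_4] = [v_2,v_3,v_4] − [v_1,v_3,v_4] + [v_1,v_2,v_4] − [v_1,v_2,v_3].
This gives a 10×5 integer matrix of rank 4; reducing to Smith normal form yields diagonal entries (1,1,1,1).

Computing H_k = (kernel of ∂_k) / (image of ∂_{k+1}):

  H_0: rank C_0 − rank ∂_1 = 5 − 4 = 1, and the invariant factors of ∂_1 are all 1, so H_0 = Z.
  H_1: rank ker ∂_1 − rank ∂_2 = (10 − 4) − 6 = 0, and the invariant factors of ∂_2 are all 1, so H_1 = 0.
  H_2: rank ker ∂_2 − rank ∂_3 = (10 − 6) − 4 = 0, and the invariant factors of ∂_3 are all 1, so H_2 = 0.
  H_3: rank ker ∂_3 − rank ∂_4 = (5 − 4) − 0 = 1, and there is no ∂_4, so H_3 = Z.

H_0 ≅ Z,  H_1 = 0,  H_2 = 0,  H_3 ≅ Z.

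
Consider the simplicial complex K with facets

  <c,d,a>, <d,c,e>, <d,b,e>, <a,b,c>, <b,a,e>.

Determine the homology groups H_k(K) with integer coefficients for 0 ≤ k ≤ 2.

Fix the vertex order a < b < c < d < e and write every simplex with vertices in increasing order. Then dim K = 2 and the simplices of K are:

  0-simplices (5): a, b, c, d, e
  1-simplices (10): ab, ac, ad, ae, bc, bd, be, cd, ce, de
  2-simplices (5): abc, abe, acd, bde, cde

Hence C_0 ≅ Z^5, C_1 ≅ Z^10, C_2 ≅ Z^5.

Boundary ∂_1: C_1 → C_0 maps an edge to its endpoints' difference, ∂[p,q] = q − p. For instance
  ∂bc = c − b.
As a 5×10 matrix over Z this has rank 4, with invariant factors (1,1,1,1).

The boundary map ∂_2: C_2 → C_1 sends each 2-simplex [p,q,r] to [q,r] − [p,r] + [p,q]. For instance
  ∂abc = bc − ac + ab,
  ∂cde = de − ce + cd.
The resulting 10×5 matrix has rank 5, and its Smith normal form has invariant factors (1,1,1,1,1).

Computing H_k = (kernel of ∂_k) / (image of ∂_{k+1}):

  H_0: rank C_0 − rank ∂_1 = 5 − 4 = 1, and the invariant factors of ∂_1 are all 1, so H_0 ≅ Z.
  H_1: rank ker ∂_1 − rank ∂_2 = (10 − 4) − 5 = 1, and the invariant factors of ∂_2 are all 1, so H_1 ≅ Z.
  H_2: rank ker ∂_2 − rank ∂_3 = (5 − 5) − 0 = 0, and there is no ∂_3, so H_2 ≅ 0.

H_0 ≅ Z,  H_1 ≅ Z,  H_2 = 0.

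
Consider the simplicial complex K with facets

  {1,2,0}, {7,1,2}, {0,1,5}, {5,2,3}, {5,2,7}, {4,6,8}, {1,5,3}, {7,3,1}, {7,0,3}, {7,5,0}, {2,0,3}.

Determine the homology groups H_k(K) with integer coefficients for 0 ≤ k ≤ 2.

Take the total order 0 < 1 < 2 < 3 < 4 < 5 < 6 < 7 < 8 on the vertex set. Then K (dimension 2) consists of the simplices:

  0-simplices (9): [0], [1], [2], [3], [4], [5], [6], [7], [8]
  1-simplices (18): [0,1], [0,2], [0,3], [0,5], [0,7], [1,2], [1,3], [1,5], [1,7], [2,3], [2,5], [2,7], [3,5], [3,7], [4,6], [4,8], [5,7], [6,8]
  2-simplices (11): [0,1,2], [0,1,5], [0,2,3], [0,3,7], [0,5,7], [1,2,7], [1,3,5], [1,3,7], [2,3,5], [2,5,7], [4,6,8]

Hence C_0 ≅ Z^9, C_1 ≅ Z^18, C_2 ≅ Z^11.

Boundary ∂_1: C_1 → C_0 is given by ∂[p,q] = [q] − [p]. For instance
  ∂[3,5] = [5] − [3].
The 9×18 boundary matrix has rank 7 and Smith normal form diag(1,1,1,1,1,1,1).

The boundary map ∂_2: C_2 → C_1 acts by ∂[p,q,r] = [q,r] − [p,r] + [p,q]. For instance
  ∂[2,5,7] = [5,7] − [2,7] + [2,5],
  ∂[1,2,7] = [2,7] − [1,7] + [1,2].
As a 18×11 matrix over Z this has rank 11, with invariant factors (1,1,1,1,1,1,1,1,1,1,2).

From H_k ≅ ker(∂_k) / im(∂_{k+1}) we obtain:

  H_0: rank C_0 − rank ∂_1 = 9 − 7 = 2, and the invariant factors of ∂_1 are all 1, so H_0 ≅ Z^2.
  H_1: rank ker ∂_1 − rank ∂_2 = (18 − 7) − 11 = 0, and ∂_2 has invariant factor 2 > 1, so H_1 ≅ Z_2.
  H_2: rank ker ∂_2 − rank ∂_3 = (11 − 11) − 0 = 0, and there is no ∂_3, so H_2 ≅ 0.

H_0 ≅ Z^2,  H_1 ≅ Z_2,  H_2 = 0.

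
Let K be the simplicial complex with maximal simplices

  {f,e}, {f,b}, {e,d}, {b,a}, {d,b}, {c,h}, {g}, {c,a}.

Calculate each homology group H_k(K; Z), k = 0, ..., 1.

Order the vertices as a < b < c < d < e < f < g < h. Listing each simplex with vertices in this order, K has dimension 1 with simplices:

  0-simplices (8): a, b, c, d, e, f, g, h
  1-simplices (7): ab, ac, bd, bf, ch, de, ef

so the chain groups are C_0 ≅ Z^8, C_1 ≅ Z^7.

∂_1: C_1 → C_0 is given by ∂[p,q] = [q] − [p]. For instance
  ∂ac = c − a.
The resulting 8×7 matrix has rank 6, and its Smith normal form has invariant factors (1,1,1,1,1,1).

Reading off H_k = ker ∂_k / im ∂_{k+1}:

  H_0: rank C_0 − rank ∂_1 = 8 − 6 = 2, and the invariant factors of ∂_1 are all 1, so H_0 ≅ Z^2.
  H_1: rank ker ∂_1 − rank ∂_2 = (7 − 6) − 0 = 1, and there is no ∂_2, so H_1 ≅ Z.

As a check, the Euler characteristic is 8 − 7 = 1, which agrees with 2 − 1 = 1.

H_0 ≅ Z^2,  H_1 ≅ Z.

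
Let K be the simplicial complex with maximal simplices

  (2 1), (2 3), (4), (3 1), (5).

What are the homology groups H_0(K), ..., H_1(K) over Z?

We work with the vertex ordering 1 < 2 < 3 < 4 < 5. The simplices of K, each written with vertices in increasing order, are:

  0-simplices (5): [1], [2], [3], [4], [5]
  1-simplices (3): [1,2], [1,3], [2,3]

giving chain groups C_0 ≅ Z^5, C_1 ≅ Z^3.

The boundary map ∂_1: C_1 → C_0 is given by ∂[p,q] = [q] − [p].
The 5×3 boundary matrix has rank 2 and Smith normal form diag(1,1).

Reading off H_k = ker ∂_k / im ∂_{k+1}:

  H_0: rank C_0 − rank ∂_1 = 5 − 2 = 3, and the invariant factors of ∂_1 are all 1, so H_0 = Z^3.
  H_1: rank ker ∂_1 − rank ∂_2 = (3 − 2) − 0 = 1, and there is no ∂_2, so H_1 = Z.

H_0 = Z^3,  H_1 = Z.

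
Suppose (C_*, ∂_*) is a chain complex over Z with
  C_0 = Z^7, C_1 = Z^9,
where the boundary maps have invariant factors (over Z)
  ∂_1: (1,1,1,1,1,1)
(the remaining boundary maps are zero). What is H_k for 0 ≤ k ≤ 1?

H_0: b_0 = 7 − 0 − 6 = 1; torsion from ∂_1 factors > 1: none. So H_0 = Z.
H_1: b_1 = 9 − 6 − 0 = 3; torsion from ∂_2 factors > 1: none. So H_1 = Z^3.

H_0 = Z,  H_1 = Z^3.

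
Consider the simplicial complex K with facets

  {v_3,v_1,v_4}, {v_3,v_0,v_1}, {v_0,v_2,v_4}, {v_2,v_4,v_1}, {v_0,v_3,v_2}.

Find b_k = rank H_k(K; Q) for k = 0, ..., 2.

b_0 = 1, b_1 = 1, b_2 = 0.

We work with the vertex ordering v_0 < v_1 < v_2 < v_3 < v_4. The simplices of K, each written with vertices in increasing order, are:

  0-simplices (5): [v_0], [v_1], [v_2], [v_3], [v_4]
  1-simplices (10): [v_0,v_1], [v_0,v_2], [v_0,v_3], [v_0,v_4], [v_1,v_2], [v_1,v_3], [v_1,v_4], [v_2,v_3], [v_2,v_4], [v_3,v_4]
  2-simplices (5): [v_0,v_1,v_3], [v_0,v_2,v_3], [v_0,v_2,v_4], [v_1,v_2,v_4], [v_1,v_3,v_4]

so the chain groups are C_0 ≅ Z^5, C_1 ≅ Z^10, C_2 ≅ Z^5.

∂_1: C_1 → C_0 sends each edge [p,q] (with p < q) to q − p.
As a 5×10 matrix over Z this has rank 4, with invariant factors (1,1,1,1).

Boundary ∂_2: C_2 → C_1 sends each 2-simplex [p,q,r] to [q,r] − [p,r] + [p,q]. For instance
  ∂[v_0,v_2,v_4] = [v_2,v_4] − [v_0,v_4] + [v_0,v_2],
  ∂[v_0,v_1,v_3] = [v_1,v_3] − [v_0,v_3] + [v_0,v_1].
The resulting 10×5 matrix has rank 5, and its Smith normal form has invariant factors (1,1,1,1,1).

Reading off H_k = ker ∂_k / im ∂_{k+1}:

  H_0: rank C_0 − rank ∂_1 = 5 − 4 = 1, and the invariant factors of ∂_1 are all 1, so H_0 = Z.
  H_1: rank ker ∂_1 − rank ∂_2 = (10 − 4) − 5 = 1, and the invariant factors of ∂_2 are all 1, so H_1 = Z.
  H_2: rank ker ∂_2 − rank ∂_3 = (5 − 5) − 0 = 0, and there is no ∂_3, so H_2 = 0.

Hence the Betti numbers are b_0 = 1, b_1 = 1, b_2 = 0.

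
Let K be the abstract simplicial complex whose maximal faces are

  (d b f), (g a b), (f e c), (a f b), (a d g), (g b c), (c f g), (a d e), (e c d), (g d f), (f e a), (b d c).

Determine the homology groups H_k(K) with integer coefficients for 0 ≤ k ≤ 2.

Take the total order a < b < c < d < e < f < g on the vertex set. Then K (dimension 2) consists of the simplices:

  0-simplices (7): a, b, c, d, e, f, g
  1-simplices (18): ab, ad, ae, af, ag, bc, bd, bf, bg, cd, ce, cf, cg, de, df, dg, ef, fg
  2-simplices (12): abf, abg, ade, adg, aef, bcd, bcg, bdf, cde, cef, cfg, dfg

Hence C_0 ≅ Z^7, C_1 ≅ Z^18, C_2 ≅ Z^12.

∂_1: C_1 → C_0 is given by ∂[p,q] = [q] − [p].
The 7×18 boundary matrix has rank 6 and Smith normal form diag(1,1,1,1,1,1).

The boundary map ∂_2: C_2 → C_1 acts by ∂[p,q,r] = [q,r] − [p,r] + [p,q]. For instance
  ∂bcg = cg − bg + bc,
  ∂ade = de − ae + ad.
This gives a 18×12 integer matrix of rank 12; reducing to Smith normal form yields diagonal entries (1,1,1,1,1,1,1,1,1,1,1,2).

Reading off H_k = ker ∂_k / im ∂_{k+1}:

  H_0: rank C_0 − rank ∂_1 = 7 − 6 = 1, and the invariant factors of ∂_1 are all 1, so H_0 ≅ Z.
  H_1: rank ker ∂_1 − rank ∂_2 = (18 − 6) − 12 = 0, and ∂_2 has invariant factor 2 > 1, so H_1 ≅ Z/2.
  H_2: rank ker ∂_2 − rank ∂_3 = (12 − 12) − 0 = 0, and there is no ∂_3, so H_2 ≅ 0.

As a check, the Euler characteristic is 7 − 18 + 12 = 1, which agrees with 1 − 0 + 0 = 1.

H_0 = Z,  H_1 = Z/2,  H_2 = 0.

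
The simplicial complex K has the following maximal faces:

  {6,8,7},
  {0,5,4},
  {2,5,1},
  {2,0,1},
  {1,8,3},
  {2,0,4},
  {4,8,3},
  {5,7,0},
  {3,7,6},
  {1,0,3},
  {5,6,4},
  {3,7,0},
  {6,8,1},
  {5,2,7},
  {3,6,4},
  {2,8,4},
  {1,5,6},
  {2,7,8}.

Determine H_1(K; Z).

Fix the vertex order 0 < 1 < 2 < 3 < 4 < 5 < 6 < 7 < 8 and write every simplex with vertices in increasing order. Then dim K = 2 and the simplices of K are:

  0-simplices (9): [0], [1], [2], [3], [4], [5], [6], [7], [8]
  1-simplices (27): (27 of them)
  2-simplices (18): [0,1,2], [0,1,3], [0,2,4], [0,3,7], [0,4,5], [0,5,7], [1,2,5], [1,3,8], [1,5,6], [1,6,8], [2,4,8], [2,5,7], [2,7,8], [3,4,6], [3,4,8], [3,6,7], [4,5,6], [6,7,8]

giving chain groups C_0 ≅ Z^9, C_1 ≅ Z^27, C_2 ≅ Z^18.

∂_1: C_1 → C_0 is given by ∂[p,q] = [q] − [p]. For instance
  ∂[2,8] = [8] − [2].
This gives a 9×27 integer matrix of rank 8; reducing to Smith normal form yields diagonal entries (1,1,1,1,1,1,1,1).

Boundary ∂_2: C_2 → C_1 acts by ∂[p,q,r] = [q,r] − [p,r] + [p,q]. For instance
  ∂[3,6,7] = [6,7] − [3,7] + [3,6],
  ∂[4,5,6] = [5,6] − [4,6] + [4,5].
This gives a 27×18 integer matrix of rank 18; reducing to Smith normal form yields diagonal entries (1,1,1,1,1,1,1,1,1,1,1,1,1,1,1,1,1,2).

Now H_k = ker ∂_k / im ∂_{k+1}, so:

  H_1: rank ker ∂_1 − rank ∂_2 = (27 − 8) − 18 = 1, and ∂_2 has invariant factor 2 > 1, so H_1 ≅ Z ⊕ Z/2.

H_1 = Z ⊕ Z/2.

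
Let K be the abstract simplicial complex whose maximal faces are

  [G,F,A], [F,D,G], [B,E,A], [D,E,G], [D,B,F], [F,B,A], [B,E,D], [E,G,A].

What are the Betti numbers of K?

b_0 = 1, b_1 = 0, b_2 = 1.

Order the vertices as A < B < D < E < F < G. Listing each simplex with vertices in this order, K has dimension 2 with simplices:

  0-simplices (6): A, B, D, E, F, G
  1-simplices (12): AB, AE, AF, AG, BD, BE, BF, DE, DF, DG, EG, FG
  2-simplices (8): ABE, ABF, AEG, AFG, BDE, BDF, DEG, DFG

Hence C_0 ≅ Z^6, C_1 ≅ Z^12, C_2 ≅ Z^8.

∂_1: C_1 → C_0 maps an edge to its endpoints' difference, ∂[p,q] = q − p. For instance
  ∂FG = G − F.
The 6×12 boundary matrix has rank 5 and Smith normal form diag(1,1,1,1,1).

The boundary map ∂_2: C_2 → C_1 maps a triangle to the signed sum of its edges. For instance
  ∂DEG = EG − DG + DE,
  ∂AEG = EG − AG + AE.
This gives a 12×8 integer matrix of rank 7; reducing to Smith normal form yields diagonal entries (1,1,1,1,1,1,1).

Reading off H_k = ker ∂_k / im ∂_{k+1}:

  H_0: rank C_0 − rank ∂_1 = 6 − 5 = 1, and the invariant factors of ∂_1 are all 1, so H_0 = Z.
  H_1: rank ker ∂_1 − rank ∂_2 = (12 − 5) − 7 = 0, and the invariant factors of ∂_2 are all 1, so H_1 = 0.
  H_2: rank ker ∂_2 − rank ∂_3 = (8 − 7) − 0 = 1, and there is no ∂_3, so H_2 = Z.

(K is a triangulation of the 2-sphere S^2.)

Hence the Betti numbers are b_0 = 1, b_1 = 0, b_2 = 1.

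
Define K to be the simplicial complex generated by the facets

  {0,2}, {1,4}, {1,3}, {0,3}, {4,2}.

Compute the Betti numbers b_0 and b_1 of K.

Order the vertices as 0 < 1 < 2 < 3 < 4. Listing each simplex with vertices in this order, K has dimension 1 with simplices:

  0-simplices (5): [0], [1], [2], [3], [4]
  1-simplices (5): [0,2], [0,3], [1,3], [1,4], [2,4]

Hence C_0 ≅ Z^5, C_1 ≅ Z^5.

The boundary map ∂_1: C_1 → C_0 sends each edge [p,q] (with p < q) to q − p.
This gives a 5×5 integer matrix of rank 4; reducing to Smith normal form yields diagonal entries (1,1,1,1).

From H_k ≅ ker(∂_k) / im(∂_{k+1}) we obtain:

  H_0: rank C_0 − rank ∂_1 = 5 − 4 = 1, and the invariant factors of ∂_1 are all 1, so H_0 ≅ Z.
  H_1: rank ker ∂_1 − rank ∂_2 = (5 − 4) − 0 = 1, and there is no ∂_2, so H_1 ≅ Z.

As a check, the Euler characteristic is 5 − 5 = 0, which agrees with 1 − 1 = 0.

Hence the Betti numbers are b_0 = 1, b_1 = 1.

b_0 = 1, b_1 = 1.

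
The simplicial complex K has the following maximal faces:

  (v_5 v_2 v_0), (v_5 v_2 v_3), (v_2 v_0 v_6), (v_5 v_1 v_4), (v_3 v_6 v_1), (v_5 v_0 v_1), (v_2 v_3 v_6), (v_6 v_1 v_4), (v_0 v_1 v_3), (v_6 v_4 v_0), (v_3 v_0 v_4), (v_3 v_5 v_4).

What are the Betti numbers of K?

Take the total order v_0 < v_1 < v_2 < v_3 < v_4 < v_5 < v_6 on the vertex set. Then K (dimension 2) consists of the simplices:

  0-simplices (7): [v_0], [v_1], [v_2], [v_3], [v_4], [v_5], [v_6]
  1-simplices (18): (18 of them)
  2-simplices (12): (12 of them)

so the chain groups are C_0 ≅ Z^7, C_1 ≅ Z^18, C_2 ≅ Z^12.

Boundary ∂_1: C_1 → C_0 is given by ∂[p,q] = [q] − [p]. For instance
  ∂[v_1,v_4] = [v_4] − [v_1].
The resulting 7×18 matrix has rank 6, and its Smith normal form has invariant factors (1,1,1,1,1,1).

∂_2: C_2 → C_1 maps a triangle to the signed sum of its edges. For instance
  ∂[v_3,v_4,v_5] = [v_4,v_5] − [v_3,v_5] + [v_3,v_4],
  ∂[v_0,v_1,v_5] = [v_1,v_5] − [v_0,v_5] + [v_0,v_1].
The resulting 18×12 matrix has rank 12, and its Smith normal form has invariant factors (1,1,1,1,1,1,1,1,1,1,1,2).

Computing H_k = (kernel of ∂_k) / (image of ∂_{k+1}):

  H_0: rank C_0 − rank ∂_1 = 7 − 6 = 1, and the invariant factors of ∂_1 are all 1, so H_0 ≅ Z.
  H_1: rank ker ∂_1 − rank ∂_2 = (18 − 6) − 12 = 0, and ∂_2 has invariant factor 2 > 1, so H_1 ≅ Z_2.
  H_2: rank ker ∂_2 − rank ∂_3 = (12 − 12) − 0 = 0, and there is no ∂_3, so H_2 ≅ 0.

As a check, the Euler characteristic is 7 − 18 + 12 = 1, which agrees with 1 − 0 + 0 = 1.

Hence the Betti numbers are b_0 = 1, b_1 = 0, b_2 = 0.

b_0 = 1, b_1 = 0, b_2 = 0.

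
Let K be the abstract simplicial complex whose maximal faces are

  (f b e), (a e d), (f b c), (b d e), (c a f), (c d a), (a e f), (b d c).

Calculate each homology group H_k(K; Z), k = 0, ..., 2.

H_0 = Z,  H_1 = 0,  H_2 = Z.

Take the total order a < b < c < d < e < f on the vertex set. Then K (dimension 2) consists of the simplices:

  0-simplices (6): a, b, c, d, e, f
  1-simplices (12): ac, ad, ae, af, bc, bd, be, bf, cd, cf, de, ef
  2-simplices (8): acd, acf, ade, aef, bcd, bcf, bde, bef

giving chain groups C_0 ≅ Z^6, C_1 ≅ Z^12, C_2 ≅ Z^8.

The boundary map ∂_1: C_1 → C_0 sends each edge [p,q] (with p < q) to q − p. For instance
  ∂af = f − a.
The 6×12 boundary matrix has rank 5 and Smith normal form diag(1,1,1,1,1).

The boundary map ∂_2: C_2 → C_1 sends each 2-simplex [p,q,r] to [q,r] − [p,r] + [p,q]. For instance
  ∂ade = de − ae + ad,
  ∂acd = cd − ad + ac.
This gives a 12×8 integer matrix of rank 7; reducing to Smith normal form yields diagonal entries (1,1,1,1,1,1,1).

From H_k ≅ ker(∂_k) / im(∂_{k+1}) we obtain:

  H_0: rank C_0 − rank ∂_1 = 6 − 5 = 1, and the invariant factors of ∂_1 are all 1, so H_0 = Z.
  H_1: rank ker ∂_1 − rank ∂_2 = (12 − 5) − 7 = 0, and the invariant factors of ∂_2 are all 1, so H_1 = 0.
  H_2: rank ker ∂_2 − rank ∂_3 = (8 − 7) − 0 = 1, and there is no ∂_3, so H_2 = Z.

As a check, the Euler characteristic is 6 − 12 + 8 = 2, which agrees with 1 − 0 + 1 = 2.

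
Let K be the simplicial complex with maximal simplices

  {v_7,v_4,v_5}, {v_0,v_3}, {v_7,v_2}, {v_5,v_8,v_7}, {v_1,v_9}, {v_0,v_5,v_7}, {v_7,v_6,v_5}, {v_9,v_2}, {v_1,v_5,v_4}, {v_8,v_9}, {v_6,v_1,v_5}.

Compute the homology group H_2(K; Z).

H_2 ≅ 0.

Fix the vertex order v_0 < v_1 < v_2 < v_3 < v_4 < v_5 < v_6 < v_7 < v_8 < v_9 and write every simplex with vertices in increasing order. Then dim K = 2 and the simplices of K are:

  0-simplices (10): [v_0], [v_1], [v_2], [v_3], [v_4], [v_5], [v_6], [v_7], [v_8], [v_9]
  1-simplices (17): (17 of them)
  2-simplices (6): [v_0,v_5,v_7], [v_1,v_4,v_5], [v_1,v_5,v_6], [v_4,v_5,v_7], [v_5,v_6,v_7], [v_5,v_7,v_8]

Hence C_0 ≅ Z^10, C_1 ≅ Z^17, C_2 ≅ Z^6.

Boundary ∂_1: C_1 → C_0 sends each edge [p,q] (with p < q) to q − p. For instance
  ∂[v_5,v_7] = [v_7] − [v_5].
As a 10×17 matrix over Z this has rank 9, with invariant factors (1,1,1,1,1,1,1,1,1).

∂_2: C_2 → C_1 acts by ∂[p,q,r] = [q,r] − [p,r] + [p,q]. For instance
  ∂[v_4,v_5,v_7] = [v_5,v_7] − [v_4,v_7] + [v_4,v_5],
  ∂[v_5,v_6,v_7] = [v_6,v_7] − [v_5,v_7] + [v_5,v_6].
As a 17×6 matrix over Z this has rank 6, with invariant factors (1,1,1,1,1,1).

Reading off H_k = ker ∂_k / im ∂_{k+1}:

  H_2: rank ker ∂_2 − rank ∂_3 = (6 − 6) − 0 = 0, and there is no ∂_3, so H_2 = 0.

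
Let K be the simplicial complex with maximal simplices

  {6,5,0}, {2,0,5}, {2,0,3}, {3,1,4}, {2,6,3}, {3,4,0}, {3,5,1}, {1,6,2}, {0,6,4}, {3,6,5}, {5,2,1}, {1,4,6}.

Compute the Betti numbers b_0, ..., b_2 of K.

Fix the vertex order 0 < 1 < 2 < 3 < 4 < 5 < 6 and write every simplex with vertices in increasing order. Then dim K = 2 and the simplices of K are:

  0-simplices (7): [0], [1], [2], [3], [4], [5], [6]
  1-simplices (18): [0,2], [0,3], [0,4], [0,5], [0,6], [1,2], [1,3], [1,4], [1,5], [1,6], [2,3], [2,5], [2,6], [3,4], [3,5], [3,6], [4,6], [5,6]
  2-simplices (12): [0,2,3], [0,2,5], [0,3,4], [0,4,6], [0,5,6], [1,2,5], [1,2,6], [1,3,4], [1,3,5], [1,4,6], [2,3,6], [3,5,6]

giving chain groups C_0 ≅ Z^7, C_1 ≅ Z^18, C_2 ≅ Z^12.

Boundary ∂_1: C_1 → C_0 is given by ∂[p,q] = [q] − [p]. For instance
  ∂[1,5] = [5] − [1].
As a 7×18 matrix over Z this has rank 6, with invariant factors (1,1,1,1,1,1).

∂_2: C_2 → C_1 acts by ∂[p,q,r] = [q,r] − [p,r] + [p,q]. For instance
  ∂[0,2,3] = [2,3] − [0,3] + [0,2],
  ∂[0,3,4] = [3,4] − [0,4] + [0,3].
The resulting 18×12 matrix has rank 12, and its Smith normal form has invariant factors (1,1,1,1,1,1,1,1,1,1,1,2).

From H_k ≅ ker(∂_k) / im(∂_{k+1}) we obtain:

  H_0: rank C_0 − rank ∂_1 = 7 − 6 = 1, and the invariant factors of ∂_1 are all 1, so H_0 = Z.
  H_1: rank ker ∂_1 − rank ∂_2 = (18 − 6) − 12 = 0, and ∂_2 has invariant factor 2 > 1, so H_1 = Z/2.
  H_2: rank ker ∂_2 − rank ∂_3 = (12 − 12) − 0 = 0, and there is no ∂_3, so H_2 = 0.

Hence the Betti numbers are b_0 = 1, b_1 = 0, b_2 = 0.

b_0 = 1, b_1 = 0, b_2 = 0.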